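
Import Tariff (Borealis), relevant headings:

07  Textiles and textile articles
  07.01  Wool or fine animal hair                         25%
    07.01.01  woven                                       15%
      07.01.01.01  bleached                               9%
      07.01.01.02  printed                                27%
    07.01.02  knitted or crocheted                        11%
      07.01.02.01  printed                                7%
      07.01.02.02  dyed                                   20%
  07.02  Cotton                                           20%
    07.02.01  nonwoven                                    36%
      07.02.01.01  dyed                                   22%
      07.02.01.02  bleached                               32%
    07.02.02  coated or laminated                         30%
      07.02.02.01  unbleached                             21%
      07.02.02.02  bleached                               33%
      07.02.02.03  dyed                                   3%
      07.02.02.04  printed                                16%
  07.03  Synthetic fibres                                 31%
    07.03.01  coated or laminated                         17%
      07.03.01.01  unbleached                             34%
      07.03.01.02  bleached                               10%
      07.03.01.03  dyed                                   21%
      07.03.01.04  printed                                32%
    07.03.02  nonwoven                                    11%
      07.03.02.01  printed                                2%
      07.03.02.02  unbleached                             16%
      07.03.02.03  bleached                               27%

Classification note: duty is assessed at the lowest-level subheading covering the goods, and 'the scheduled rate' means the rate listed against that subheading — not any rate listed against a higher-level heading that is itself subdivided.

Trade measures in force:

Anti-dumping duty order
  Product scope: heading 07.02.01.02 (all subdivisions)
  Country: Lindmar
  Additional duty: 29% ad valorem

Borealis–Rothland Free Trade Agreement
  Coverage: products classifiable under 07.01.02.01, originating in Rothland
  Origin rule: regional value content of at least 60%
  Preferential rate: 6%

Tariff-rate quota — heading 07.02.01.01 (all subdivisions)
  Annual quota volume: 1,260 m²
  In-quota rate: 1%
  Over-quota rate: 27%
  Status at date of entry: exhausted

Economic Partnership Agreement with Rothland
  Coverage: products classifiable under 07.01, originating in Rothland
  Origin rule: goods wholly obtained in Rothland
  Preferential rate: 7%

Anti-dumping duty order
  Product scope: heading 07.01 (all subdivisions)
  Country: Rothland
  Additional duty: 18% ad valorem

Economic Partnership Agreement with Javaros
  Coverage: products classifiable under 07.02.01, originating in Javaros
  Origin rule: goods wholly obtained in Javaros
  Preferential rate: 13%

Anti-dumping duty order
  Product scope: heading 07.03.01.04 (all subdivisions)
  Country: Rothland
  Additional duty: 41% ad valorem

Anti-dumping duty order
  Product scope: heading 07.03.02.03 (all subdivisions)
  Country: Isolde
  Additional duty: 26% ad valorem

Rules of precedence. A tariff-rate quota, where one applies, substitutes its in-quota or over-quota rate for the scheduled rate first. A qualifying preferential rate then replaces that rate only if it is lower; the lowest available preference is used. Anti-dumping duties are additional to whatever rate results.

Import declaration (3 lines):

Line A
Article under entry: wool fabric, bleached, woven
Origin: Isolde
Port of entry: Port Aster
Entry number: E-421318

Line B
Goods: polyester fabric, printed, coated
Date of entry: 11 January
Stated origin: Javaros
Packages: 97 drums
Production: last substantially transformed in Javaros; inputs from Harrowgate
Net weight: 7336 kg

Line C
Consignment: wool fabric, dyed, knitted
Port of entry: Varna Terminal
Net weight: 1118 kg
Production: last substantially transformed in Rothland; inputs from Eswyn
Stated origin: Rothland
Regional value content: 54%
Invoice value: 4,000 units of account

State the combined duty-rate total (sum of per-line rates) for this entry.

79%

Line A: wool → 07.01; woven → 07.01.01; bleached → 07.01.01.01. Scheduled 9%. No special measure applies. → 9%.
Line B: polyester → 07.03; coated → 07.03.01; printed → 07.03.01.04. Scheduled 32%. Javaros agreement on 07.02.01: 07.03.01.04 not covered. → 32%.
Line C: wool → 07.01; knitted → 07.01.02; dyed → 07.01.02.02. Scheduled 20%. Rothland agreement on 07.01.02.01: 07.01.02.02 not covered; Rothland agreement on 07.01: not wholly obtained; anti-dumping (Rothland, 07.01): +18%; total 20% + 18% = 38%. → 38%.
Sum: 9% + 32% + 38% = 79%.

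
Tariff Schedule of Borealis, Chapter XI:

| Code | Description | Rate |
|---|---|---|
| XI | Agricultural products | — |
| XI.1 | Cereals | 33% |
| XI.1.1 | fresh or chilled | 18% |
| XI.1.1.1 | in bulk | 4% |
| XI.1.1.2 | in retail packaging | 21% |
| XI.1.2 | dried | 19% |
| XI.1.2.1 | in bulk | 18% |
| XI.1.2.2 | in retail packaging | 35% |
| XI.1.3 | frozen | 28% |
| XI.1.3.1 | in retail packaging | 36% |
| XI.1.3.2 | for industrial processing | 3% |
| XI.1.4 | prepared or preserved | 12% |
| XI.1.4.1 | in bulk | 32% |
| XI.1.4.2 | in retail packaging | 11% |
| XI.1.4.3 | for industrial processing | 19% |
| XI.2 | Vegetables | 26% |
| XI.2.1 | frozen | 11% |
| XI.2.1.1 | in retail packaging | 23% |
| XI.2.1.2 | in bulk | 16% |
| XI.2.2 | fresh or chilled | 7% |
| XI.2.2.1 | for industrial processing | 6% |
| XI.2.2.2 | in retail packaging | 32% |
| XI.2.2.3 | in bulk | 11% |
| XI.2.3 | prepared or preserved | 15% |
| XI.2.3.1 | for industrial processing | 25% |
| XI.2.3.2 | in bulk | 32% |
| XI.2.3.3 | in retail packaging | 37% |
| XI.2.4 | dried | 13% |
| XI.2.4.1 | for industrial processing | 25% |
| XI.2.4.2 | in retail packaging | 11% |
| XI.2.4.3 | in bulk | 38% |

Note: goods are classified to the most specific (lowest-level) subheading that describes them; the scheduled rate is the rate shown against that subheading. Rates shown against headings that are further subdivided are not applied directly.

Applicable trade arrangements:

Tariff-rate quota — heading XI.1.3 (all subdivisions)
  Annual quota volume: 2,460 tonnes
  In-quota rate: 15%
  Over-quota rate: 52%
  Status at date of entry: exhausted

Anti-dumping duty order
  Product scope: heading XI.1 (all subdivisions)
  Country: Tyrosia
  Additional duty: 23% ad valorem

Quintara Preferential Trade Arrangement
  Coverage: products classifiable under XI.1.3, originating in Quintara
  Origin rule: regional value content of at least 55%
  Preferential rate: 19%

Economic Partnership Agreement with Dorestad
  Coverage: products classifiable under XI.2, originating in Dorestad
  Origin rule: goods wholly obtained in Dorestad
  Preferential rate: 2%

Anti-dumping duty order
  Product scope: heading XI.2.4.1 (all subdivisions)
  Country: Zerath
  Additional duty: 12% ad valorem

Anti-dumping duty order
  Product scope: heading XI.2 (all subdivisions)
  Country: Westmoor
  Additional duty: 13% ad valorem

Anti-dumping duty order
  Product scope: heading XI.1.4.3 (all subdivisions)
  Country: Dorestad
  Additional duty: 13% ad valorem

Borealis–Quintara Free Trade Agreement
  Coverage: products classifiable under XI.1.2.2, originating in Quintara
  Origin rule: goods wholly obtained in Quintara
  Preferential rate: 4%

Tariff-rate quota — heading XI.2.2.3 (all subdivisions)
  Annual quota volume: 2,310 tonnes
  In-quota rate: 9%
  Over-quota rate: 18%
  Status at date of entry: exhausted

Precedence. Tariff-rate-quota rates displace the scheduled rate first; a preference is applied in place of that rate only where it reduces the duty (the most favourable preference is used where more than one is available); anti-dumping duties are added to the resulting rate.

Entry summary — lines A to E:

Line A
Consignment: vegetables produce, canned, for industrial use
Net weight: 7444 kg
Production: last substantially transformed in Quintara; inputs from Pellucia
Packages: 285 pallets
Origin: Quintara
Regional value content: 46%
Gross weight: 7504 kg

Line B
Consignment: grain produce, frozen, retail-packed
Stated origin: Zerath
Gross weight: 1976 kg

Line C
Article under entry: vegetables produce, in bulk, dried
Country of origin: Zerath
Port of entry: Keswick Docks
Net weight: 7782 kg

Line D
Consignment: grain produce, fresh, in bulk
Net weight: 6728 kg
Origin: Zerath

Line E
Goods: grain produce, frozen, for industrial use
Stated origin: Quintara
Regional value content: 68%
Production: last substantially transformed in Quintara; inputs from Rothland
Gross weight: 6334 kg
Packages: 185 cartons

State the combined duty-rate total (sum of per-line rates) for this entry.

138%

Line A: vegetables → XI.2; canned → XI.2.3; for industrial use → XI.2.3.1. Scheduled 25%. Quintara agreement on XI.1.3: XI.2.3.1 not covered; Quintara agreement on XI.1.2.2: XI.2.3.1 not covered. → 25%.
Line B: grain → XI.1; frozen → XI.1.3; retail-packed → XI.1.3.1. Scheduled 36%. quota on XI.1.3 exhausted → over-quota 52%. → 52%.
Line C: vegetables → XI.2; dried → XI.2.4; in bulk → XI.2.4.3. Scheduled 38%. No special measure applies. → 38%.
Line D: grain → XI.1; fresh → XI.1.1; in bulk → XI.1.1.1. Scheduled 4%. No special measure applies. → 4%.
Line E: grain → XI.1; frozen → XI.1.3; for industrial use → XI.1.3.2. Scheduled 3%. quota on XI.1.3 exhausted → over-quota 52%; Quintara agreement on XI.1.3: RVC ≥ 55% → 19% available; Quintara agreement on XI.1.2.2: XI.1.3.2 not covered; preferential 19%. → 19%.
Sum: 25% + 52% + 38% + 4% + 19% = 138%.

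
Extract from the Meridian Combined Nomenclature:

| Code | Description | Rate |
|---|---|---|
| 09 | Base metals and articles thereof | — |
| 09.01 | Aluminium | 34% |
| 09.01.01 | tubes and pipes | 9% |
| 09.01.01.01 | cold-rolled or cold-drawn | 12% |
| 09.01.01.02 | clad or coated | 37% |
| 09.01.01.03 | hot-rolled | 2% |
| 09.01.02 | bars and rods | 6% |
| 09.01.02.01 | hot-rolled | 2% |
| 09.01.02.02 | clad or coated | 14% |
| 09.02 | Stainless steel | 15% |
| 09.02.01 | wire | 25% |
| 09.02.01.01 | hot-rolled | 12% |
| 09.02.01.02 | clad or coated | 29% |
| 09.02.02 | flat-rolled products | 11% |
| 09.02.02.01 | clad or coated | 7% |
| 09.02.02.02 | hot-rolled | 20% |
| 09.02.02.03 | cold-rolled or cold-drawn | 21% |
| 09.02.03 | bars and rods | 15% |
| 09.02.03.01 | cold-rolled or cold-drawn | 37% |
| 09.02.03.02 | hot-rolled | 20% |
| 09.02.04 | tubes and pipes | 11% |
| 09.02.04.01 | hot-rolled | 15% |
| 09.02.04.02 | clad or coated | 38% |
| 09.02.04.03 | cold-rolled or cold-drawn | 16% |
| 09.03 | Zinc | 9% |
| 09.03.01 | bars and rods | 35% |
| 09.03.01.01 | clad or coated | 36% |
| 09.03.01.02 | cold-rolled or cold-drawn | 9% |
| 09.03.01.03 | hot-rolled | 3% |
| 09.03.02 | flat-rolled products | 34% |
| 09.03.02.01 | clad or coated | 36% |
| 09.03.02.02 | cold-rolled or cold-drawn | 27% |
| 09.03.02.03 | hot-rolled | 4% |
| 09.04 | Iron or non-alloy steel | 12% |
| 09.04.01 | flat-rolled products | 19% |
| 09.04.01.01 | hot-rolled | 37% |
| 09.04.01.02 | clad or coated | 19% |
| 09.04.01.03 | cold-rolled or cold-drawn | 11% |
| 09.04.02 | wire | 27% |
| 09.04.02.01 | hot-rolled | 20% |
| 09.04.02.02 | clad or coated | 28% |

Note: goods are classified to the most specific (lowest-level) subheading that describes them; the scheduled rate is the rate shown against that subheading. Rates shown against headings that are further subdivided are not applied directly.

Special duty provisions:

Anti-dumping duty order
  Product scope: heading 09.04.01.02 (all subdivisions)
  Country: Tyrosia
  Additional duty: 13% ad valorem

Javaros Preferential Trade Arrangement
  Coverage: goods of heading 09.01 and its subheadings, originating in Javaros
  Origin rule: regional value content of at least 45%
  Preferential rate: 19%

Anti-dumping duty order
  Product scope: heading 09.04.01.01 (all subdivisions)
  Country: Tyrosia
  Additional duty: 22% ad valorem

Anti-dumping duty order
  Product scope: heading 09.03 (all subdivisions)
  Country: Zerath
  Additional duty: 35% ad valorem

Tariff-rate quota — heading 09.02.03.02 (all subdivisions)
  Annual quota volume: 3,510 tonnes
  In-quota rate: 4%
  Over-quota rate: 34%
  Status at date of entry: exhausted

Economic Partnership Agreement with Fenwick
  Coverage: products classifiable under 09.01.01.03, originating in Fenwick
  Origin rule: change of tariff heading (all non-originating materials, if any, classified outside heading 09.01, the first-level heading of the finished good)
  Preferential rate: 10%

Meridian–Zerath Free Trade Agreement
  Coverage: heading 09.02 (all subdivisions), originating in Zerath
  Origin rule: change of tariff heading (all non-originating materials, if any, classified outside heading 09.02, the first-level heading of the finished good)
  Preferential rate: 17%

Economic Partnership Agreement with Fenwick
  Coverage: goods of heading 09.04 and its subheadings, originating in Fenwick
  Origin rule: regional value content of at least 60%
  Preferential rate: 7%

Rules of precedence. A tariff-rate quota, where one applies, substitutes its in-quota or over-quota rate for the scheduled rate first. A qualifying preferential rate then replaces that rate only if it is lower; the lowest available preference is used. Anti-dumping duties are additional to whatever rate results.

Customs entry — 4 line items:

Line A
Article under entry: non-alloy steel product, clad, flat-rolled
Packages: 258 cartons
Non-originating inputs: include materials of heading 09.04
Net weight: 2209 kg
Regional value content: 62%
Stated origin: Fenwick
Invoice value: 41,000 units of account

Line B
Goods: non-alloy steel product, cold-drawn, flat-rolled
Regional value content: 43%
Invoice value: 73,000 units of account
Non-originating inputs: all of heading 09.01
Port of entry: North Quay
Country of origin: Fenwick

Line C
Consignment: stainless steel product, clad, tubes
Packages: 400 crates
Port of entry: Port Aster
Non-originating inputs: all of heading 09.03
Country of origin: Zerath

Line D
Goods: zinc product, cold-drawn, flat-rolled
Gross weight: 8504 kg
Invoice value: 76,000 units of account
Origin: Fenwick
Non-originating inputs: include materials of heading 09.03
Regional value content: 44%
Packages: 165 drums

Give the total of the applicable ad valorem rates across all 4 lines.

Line A: non-alloy steel → 09.04; flat-rolled → 09.04.01; clad → 09.04.01.02. Scheduled 19%. Fenwick agreement on 09.01.01.03: 09.04.01.02 not covered; Fenwick agreement on 09.04: RVC ≥ 60% → 7% available; preferential 7%. → 7%.
Line B: non-alloy steel → 09.04; flat-rolled → 09.04.01; cold-drawn → 09.04.01.03. Scheduled 11%. Fenwick agreement on 09.01.01.03: 09.04.01.03 not covered; Fenwick agreement on 09.04: RVC < 60%. → 11%.
Line C: stainless steel → 09.02; tubes → 09.02.04; clad → 09.02.04.02. Scheduled 38%. Zerath agreement on 09.02: CTH met → 17% available; preferential 17%. → 17%.
Line D: zinc → 09.03; flat-rolled → 09.03.02; cold-drawn → 09.03.02.02. Scheduled 27%. Fenwick agreement on 09.01.01.03: 09.03.02.02 not covered; Fenwick agreement on 09.04: 09.03.02.02 not covered. → 27%.
Sum: 7% + 11% + 17% + 27% = 62%.

62%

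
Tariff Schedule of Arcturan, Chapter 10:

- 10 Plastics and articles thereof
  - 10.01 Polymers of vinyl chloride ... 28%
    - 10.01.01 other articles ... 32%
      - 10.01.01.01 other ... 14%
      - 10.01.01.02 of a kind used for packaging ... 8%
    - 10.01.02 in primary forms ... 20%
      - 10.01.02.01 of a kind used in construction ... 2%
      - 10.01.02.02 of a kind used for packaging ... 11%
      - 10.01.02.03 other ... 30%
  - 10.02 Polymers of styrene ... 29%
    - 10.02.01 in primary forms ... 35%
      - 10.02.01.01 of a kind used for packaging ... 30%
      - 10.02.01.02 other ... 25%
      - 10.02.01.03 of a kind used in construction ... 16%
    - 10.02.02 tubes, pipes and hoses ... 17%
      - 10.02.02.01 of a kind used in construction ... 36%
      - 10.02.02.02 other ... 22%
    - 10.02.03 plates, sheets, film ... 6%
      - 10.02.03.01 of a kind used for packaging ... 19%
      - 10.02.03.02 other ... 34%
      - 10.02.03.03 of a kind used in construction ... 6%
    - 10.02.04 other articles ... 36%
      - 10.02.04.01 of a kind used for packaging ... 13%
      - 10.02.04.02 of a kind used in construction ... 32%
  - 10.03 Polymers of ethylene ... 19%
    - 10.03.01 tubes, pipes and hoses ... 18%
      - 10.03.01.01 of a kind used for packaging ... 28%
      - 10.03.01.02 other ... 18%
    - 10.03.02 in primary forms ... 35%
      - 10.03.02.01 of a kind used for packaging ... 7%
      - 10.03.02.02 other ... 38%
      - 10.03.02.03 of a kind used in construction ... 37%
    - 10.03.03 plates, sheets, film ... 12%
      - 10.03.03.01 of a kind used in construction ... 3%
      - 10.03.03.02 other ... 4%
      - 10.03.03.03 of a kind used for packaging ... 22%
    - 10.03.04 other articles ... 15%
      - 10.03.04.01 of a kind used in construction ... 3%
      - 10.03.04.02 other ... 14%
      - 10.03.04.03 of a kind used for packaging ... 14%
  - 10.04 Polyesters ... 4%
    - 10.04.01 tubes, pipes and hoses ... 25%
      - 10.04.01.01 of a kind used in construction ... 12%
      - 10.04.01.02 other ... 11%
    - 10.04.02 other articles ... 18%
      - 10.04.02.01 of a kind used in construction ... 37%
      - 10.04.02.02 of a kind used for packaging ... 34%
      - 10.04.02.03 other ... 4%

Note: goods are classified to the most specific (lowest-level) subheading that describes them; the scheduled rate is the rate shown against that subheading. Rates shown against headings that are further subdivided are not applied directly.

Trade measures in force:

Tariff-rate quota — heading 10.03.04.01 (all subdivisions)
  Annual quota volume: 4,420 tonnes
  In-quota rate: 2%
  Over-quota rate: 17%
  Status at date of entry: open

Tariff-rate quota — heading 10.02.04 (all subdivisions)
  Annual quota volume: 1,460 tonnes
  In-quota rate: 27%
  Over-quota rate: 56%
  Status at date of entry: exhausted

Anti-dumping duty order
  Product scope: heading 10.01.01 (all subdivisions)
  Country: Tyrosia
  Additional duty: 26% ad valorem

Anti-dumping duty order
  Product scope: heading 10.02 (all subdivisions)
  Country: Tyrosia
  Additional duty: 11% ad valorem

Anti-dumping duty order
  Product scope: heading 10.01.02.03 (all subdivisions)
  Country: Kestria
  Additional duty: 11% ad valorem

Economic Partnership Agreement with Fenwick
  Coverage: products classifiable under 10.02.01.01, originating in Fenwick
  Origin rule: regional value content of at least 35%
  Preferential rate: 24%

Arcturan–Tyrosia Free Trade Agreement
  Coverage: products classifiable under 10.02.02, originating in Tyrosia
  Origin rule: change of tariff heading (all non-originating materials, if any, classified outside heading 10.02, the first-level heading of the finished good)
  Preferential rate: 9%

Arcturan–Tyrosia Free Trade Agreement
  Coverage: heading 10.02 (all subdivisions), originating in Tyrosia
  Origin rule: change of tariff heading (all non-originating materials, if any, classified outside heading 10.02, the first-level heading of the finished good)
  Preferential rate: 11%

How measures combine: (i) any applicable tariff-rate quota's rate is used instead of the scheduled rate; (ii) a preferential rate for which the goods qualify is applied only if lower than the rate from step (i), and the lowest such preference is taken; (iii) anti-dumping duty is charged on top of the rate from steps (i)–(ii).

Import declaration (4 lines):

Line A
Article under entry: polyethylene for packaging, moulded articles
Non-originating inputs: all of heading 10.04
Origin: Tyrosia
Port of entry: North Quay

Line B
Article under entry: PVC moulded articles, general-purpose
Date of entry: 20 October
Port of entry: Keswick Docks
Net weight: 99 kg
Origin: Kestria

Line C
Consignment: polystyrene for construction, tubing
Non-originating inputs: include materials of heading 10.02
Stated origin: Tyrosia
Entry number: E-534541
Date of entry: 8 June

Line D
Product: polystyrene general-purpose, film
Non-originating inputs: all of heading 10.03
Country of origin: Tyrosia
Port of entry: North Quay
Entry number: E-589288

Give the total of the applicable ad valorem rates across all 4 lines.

97%

Line A: polyethylene → 10.03; moulded articles → 10.03.04; for packaging → 10.03.04.03. Scheduled 14%. Tyrosia agreement on 10.02.02: 10.03.04.03 not covered; Tyrosia agreement on 10.02: 10.03.04.03 not covered. → 14%.
Line B: PVC → 10.01; moulded articles → 10.01.01; general-purpose → 10.01.01.01. Scheduled 14%. No special measure applies. → 14%.
Line C: polystyrene → 10.02; tubing → 10.02.02; for construction → 10.02.02.01. Scheduled 36%. Tyrosia agreement on 10.02.02: CTH not met; Tyrosia agreement on 10.02: CTH not met; anti-dumping (Tyrosia, 10.02): +11%; total 36% + 11% = 47%. → 47%.
Line D: polystyrene → 10.02; film → 10.02.03; general-purpose → 10.02.03.02. Scheduled 34%. Tyrosia agreement on 10.02.02: 10.02.03.02 not covered; Tyrosia agreement on 10.02: CTH met → 11% available; preferential 11%; anti-dumping (Tyrosia, 10.02): +11%; total 11% + 11% = 22%. → 22%.
Sum: 14% + 14% + 47% + 22% = 97%.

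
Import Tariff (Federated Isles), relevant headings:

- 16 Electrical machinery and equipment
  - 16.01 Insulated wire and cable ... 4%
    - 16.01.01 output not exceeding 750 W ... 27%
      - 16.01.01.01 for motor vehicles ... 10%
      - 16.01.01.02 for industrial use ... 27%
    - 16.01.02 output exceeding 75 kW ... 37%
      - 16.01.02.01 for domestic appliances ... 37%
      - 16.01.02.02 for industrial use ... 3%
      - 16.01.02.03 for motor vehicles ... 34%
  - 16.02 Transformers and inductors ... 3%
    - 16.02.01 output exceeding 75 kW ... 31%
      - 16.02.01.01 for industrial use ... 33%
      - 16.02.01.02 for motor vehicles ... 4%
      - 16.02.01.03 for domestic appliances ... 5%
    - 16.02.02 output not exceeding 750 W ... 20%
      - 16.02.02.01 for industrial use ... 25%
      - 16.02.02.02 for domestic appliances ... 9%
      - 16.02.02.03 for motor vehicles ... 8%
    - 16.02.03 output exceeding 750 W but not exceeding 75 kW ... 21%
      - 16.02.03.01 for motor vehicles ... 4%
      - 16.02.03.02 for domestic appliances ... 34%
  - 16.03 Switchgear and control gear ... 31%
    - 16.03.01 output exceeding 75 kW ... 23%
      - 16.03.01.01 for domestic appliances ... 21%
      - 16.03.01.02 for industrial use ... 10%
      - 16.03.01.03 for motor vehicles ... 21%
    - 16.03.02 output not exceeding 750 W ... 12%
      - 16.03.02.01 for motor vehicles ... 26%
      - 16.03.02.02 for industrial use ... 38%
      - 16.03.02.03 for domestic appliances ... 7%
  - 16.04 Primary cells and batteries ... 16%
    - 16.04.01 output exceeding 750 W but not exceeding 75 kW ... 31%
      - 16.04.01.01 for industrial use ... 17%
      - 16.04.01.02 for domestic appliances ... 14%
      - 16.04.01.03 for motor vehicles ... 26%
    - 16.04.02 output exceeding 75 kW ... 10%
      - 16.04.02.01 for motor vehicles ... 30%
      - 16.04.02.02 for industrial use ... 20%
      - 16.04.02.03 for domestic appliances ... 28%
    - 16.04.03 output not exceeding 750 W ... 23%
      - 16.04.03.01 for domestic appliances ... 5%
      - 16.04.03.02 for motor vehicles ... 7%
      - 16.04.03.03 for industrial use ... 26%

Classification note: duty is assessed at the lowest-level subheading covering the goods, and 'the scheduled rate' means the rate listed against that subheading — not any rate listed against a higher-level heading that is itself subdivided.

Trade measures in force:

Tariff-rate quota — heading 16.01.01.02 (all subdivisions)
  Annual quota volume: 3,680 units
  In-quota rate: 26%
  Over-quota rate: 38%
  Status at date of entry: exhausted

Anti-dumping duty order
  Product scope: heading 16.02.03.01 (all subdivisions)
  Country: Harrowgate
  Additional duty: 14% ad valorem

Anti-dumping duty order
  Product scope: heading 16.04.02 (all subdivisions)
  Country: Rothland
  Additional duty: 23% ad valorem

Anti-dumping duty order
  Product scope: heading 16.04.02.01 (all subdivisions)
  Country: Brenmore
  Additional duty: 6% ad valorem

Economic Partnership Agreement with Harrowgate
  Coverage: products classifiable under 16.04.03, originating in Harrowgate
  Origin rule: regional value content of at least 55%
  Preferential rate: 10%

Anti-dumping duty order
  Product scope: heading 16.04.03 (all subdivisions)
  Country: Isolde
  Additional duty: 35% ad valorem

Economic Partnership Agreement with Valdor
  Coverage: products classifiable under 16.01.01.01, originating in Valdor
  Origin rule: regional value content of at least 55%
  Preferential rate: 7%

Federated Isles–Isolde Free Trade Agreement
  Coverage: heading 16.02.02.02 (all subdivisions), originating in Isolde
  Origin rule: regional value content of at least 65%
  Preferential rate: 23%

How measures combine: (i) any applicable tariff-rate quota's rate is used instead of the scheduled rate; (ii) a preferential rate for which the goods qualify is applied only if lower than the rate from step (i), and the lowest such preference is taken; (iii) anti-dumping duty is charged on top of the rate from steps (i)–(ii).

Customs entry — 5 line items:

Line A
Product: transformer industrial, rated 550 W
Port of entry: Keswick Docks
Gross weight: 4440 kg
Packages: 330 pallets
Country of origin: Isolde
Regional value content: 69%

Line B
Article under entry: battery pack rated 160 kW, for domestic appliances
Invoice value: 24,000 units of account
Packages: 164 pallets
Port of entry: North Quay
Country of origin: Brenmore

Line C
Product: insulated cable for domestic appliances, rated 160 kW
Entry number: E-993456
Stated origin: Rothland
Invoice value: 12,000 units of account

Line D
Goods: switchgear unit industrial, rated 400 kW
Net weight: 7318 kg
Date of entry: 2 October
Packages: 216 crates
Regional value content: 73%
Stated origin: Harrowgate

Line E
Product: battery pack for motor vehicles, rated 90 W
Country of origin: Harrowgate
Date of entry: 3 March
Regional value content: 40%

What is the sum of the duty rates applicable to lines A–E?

107%

Line A: transformer → 16.02; rated 550 W → 16.02.02; industrial → 16.02.02.01. Scheduled 25%. Isolde agreement on 16.02.02.02: 16.02.02.01 not covered. → 25%.
Line B: battery pack → 16.04; rated 160 kW → 16.04.02; for domestic appliances → 16.04.02.03. Scheduled 28%. No special measure applies. → 28%.
Line C: insulated cable → 16.01; rated 160 kW → 16.01.02; for domestic appliances → 16.01.02.01. Scheduled 37%. No special measure applies. → 37%.
Line D: switchgear unit → 16.03; rated 400 kW → 16.03.01; industrial → 16.03.01.02. Scheduled 10%. Harrowgate agreement on 16.04.03: 16.03.01.02 not covered. → 10%.
Line E: battery pack → 16.04; rated 90 W → 16.04.03; for motor vehicles → 16.04.03.02. Scheduled 7%. Harrowgate agreement on 16.04.03: RVC < 55%. → 7%.
Sum: 25% + 28% + 37% + 10% + 7% = 107%.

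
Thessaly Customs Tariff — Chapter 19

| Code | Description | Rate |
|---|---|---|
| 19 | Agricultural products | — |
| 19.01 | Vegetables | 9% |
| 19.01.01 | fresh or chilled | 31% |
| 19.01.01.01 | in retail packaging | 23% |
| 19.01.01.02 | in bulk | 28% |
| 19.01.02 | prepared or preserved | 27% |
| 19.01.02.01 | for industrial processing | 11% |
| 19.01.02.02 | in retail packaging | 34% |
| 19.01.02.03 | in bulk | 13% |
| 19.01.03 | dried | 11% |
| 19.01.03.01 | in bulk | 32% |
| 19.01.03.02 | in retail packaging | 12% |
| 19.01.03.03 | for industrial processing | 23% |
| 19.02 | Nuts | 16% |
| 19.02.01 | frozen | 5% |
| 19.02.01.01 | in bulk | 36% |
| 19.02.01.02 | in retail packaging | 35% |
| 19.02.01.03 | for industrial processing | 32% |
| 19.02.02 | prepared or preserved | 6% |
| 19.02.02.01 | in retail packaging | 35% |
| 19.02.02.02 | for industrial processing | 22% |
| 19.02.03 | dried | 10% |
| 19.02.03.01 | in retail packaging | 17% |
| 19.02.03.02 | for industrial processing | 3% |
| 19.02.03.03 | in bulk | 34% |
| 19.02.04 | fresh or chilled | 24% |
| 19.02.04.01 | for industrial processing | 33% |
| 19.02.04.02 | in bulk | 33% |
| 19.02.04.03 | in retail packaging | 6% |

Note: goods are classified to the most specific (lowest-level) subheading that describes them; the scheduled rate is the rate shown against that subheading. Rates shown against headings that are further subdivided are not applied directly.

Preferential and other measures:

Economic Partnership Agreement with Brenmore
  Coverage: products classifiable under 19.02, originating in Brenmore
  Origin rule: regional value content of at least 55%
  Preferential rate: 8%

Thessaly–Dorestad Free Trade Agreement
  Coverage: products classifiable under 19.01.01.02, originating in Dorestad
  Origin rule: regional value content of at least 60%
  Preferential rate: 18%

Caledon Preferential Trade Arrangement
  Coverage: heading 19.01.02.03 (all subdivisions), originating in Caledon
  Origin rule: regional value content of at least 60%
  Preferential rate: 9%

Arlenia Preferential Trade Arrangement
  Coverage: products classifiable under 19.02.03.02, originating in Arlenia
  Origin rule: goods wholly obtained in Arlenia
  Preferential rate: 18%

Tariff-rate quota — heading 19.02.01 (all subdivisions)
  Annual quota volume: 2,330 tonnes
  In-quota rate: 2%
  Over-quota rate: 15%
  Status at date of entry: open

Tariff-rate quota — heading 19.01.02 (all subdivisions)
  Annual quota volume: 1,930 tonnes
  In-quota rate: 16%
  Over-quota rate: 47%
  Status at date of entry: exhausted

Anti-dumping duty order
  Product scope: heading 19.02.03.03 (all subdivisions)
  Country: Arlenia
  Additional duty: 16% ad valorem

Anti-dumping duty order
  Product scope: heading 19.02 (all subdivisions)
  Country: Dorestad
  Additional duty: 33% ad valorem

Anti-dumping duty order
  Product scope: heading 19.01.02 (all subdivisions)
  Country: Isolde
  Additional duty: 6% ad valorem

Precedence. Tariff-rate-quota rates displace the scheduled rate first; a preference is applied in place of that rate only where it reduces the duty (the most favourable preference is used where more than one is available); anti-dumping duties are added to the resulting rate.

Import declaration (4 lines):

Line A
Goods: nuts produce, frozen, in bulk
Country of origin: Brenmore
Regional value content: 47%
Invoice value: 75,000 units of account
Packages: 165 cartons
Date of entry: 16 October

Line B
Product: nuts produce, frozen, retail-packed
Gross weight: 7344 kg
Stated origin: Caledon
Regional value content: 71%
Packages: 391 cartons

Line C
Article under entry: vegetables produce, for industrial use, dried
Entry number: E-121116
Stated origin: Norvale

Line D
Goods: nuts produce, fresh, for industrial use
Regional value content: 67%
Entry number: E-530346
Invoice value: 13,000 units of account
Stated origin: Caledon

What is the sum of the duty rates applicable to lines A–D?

Line A: nuts → 19.02; frozen → 19.02.01; in bulk → 19.02.01.01. Scheduled 36%. quota on 19.02.01 open → in-quota 2%; Brenmore agreement on 19.02: RVC < 55%. → 2%.
Line B: nuts → 19.02; frozen → 19.02.01; retail-packed → 19.02.01.02. Scheduled 35%. quota on 19.02.01 open → in-quota 2%; Caledon agreement on 19.01.02.03: 19.02.01.02 not covered. → 2%.
Line C: vegetables → 19.01; dried → 19.01.03; for industrial use → 19.01.03.03. Scheduled 23%. No special measure applies. → 23%.
Line D: nuts → 19.02; fresh → 19.02.04; for industrial use → 19.02.04.01. Scheduled 33%. Caledon agreement on 19.01.02.03: 19.02.04.01 not covered. → 33%.
Sum: 2% + 2% + 23% + 33% = 60%.

60%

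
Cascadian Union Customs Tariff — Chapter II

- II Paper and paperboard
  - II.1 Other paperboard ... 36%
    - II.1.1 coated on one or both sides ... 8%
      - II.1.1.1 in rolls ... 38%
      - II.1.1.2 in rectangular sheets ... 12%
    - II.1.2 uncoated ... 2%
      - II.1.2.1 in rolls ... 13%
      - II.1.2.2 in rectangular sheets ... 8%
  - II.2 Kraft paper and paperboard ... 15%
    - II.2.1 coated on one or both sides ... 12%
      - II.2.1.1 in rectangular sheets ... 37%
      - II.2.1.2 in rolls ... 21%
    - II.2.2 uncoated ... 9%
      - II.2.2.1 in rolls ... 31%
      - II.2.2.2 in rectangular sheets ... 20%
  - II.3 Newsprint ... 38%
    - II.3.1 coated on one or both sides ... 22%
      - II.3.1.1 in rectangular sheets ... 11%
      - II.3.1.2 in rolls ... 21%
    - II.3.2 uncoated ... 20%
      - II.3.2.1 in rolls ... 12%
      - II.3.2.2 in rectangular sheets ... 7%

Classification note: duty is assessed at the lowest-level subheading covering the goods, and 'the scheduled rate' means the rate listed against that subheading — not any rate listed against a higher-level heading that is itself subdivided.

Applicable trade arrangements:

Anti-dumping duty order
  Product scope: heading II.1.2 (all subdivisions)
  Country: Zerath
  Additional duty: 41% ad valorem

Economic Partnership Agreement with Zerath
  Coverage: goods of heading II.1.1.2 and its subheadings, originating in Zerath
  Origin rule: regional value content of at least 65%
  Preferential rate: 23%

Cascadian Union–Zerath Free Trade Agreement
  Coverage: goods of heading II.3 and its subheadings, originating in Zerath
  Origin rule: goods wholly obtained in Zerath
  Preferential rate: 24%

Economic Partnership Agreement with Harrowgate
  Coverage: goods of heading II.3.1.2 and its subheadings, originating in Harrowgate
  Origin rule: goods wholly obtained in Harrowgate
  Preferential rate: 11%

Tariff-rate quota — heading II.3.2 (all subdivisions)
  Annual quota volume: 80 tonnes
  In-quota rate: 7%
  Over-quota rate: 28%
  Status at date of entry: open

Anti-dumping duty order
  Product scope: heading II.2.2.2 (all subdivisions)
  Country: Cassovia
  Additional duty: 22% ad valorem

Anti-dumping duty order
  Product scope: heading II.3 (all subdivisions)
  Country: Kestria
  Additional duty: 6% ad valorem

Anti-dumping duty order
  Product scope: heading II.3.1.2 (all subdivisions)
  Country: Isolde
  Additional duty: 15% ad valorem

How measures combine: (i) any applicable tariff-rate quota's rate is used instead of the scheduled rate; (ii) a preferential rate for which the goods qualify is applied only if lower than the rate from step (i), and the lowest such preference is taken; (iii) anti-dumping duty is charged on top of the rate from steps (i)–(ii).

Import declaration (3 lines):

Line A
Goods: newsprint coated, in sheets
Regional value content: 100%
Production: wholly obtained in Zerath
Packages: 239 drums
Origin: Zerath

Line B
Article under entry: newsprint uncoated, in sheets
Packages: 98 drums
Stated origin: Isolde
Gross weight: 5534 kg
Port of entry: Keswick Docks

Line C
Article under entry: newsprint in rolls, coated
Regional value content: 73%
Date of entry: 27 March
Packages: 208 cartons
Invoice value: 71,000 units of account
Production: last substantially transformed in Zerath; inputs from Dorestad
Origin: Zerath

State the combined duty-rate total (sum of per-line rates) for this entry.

39%

Line A: newsprint → II.3; coated → II.3.1; in sheets → II.3.1.1. Scheduled 11%. Zerath agreement on II.1.1.2: II.3.1.1 not covered; Zerath agreement on II.3: wholly obtained → 24% available; preference 24% not lower than 11% → no reduction. → 11%.
Line B: newsprint → II.3; uncoated → II.3.2; in sheets → II.3.2.2. Scheduled 7%. quota on II.3.2 open → in-quota 7%. → 7%.
Line C: newsprint → II.3; coated → II.3.1; in rolls → II.3.1.2. Scheduled 21%. Zerath agreement on II.1.1.2: II.3.1.2 not covered; Zerath agreement on II.3: not wholly obtained. → 21%.
Sum: 11% + 7% + 21% = 39%.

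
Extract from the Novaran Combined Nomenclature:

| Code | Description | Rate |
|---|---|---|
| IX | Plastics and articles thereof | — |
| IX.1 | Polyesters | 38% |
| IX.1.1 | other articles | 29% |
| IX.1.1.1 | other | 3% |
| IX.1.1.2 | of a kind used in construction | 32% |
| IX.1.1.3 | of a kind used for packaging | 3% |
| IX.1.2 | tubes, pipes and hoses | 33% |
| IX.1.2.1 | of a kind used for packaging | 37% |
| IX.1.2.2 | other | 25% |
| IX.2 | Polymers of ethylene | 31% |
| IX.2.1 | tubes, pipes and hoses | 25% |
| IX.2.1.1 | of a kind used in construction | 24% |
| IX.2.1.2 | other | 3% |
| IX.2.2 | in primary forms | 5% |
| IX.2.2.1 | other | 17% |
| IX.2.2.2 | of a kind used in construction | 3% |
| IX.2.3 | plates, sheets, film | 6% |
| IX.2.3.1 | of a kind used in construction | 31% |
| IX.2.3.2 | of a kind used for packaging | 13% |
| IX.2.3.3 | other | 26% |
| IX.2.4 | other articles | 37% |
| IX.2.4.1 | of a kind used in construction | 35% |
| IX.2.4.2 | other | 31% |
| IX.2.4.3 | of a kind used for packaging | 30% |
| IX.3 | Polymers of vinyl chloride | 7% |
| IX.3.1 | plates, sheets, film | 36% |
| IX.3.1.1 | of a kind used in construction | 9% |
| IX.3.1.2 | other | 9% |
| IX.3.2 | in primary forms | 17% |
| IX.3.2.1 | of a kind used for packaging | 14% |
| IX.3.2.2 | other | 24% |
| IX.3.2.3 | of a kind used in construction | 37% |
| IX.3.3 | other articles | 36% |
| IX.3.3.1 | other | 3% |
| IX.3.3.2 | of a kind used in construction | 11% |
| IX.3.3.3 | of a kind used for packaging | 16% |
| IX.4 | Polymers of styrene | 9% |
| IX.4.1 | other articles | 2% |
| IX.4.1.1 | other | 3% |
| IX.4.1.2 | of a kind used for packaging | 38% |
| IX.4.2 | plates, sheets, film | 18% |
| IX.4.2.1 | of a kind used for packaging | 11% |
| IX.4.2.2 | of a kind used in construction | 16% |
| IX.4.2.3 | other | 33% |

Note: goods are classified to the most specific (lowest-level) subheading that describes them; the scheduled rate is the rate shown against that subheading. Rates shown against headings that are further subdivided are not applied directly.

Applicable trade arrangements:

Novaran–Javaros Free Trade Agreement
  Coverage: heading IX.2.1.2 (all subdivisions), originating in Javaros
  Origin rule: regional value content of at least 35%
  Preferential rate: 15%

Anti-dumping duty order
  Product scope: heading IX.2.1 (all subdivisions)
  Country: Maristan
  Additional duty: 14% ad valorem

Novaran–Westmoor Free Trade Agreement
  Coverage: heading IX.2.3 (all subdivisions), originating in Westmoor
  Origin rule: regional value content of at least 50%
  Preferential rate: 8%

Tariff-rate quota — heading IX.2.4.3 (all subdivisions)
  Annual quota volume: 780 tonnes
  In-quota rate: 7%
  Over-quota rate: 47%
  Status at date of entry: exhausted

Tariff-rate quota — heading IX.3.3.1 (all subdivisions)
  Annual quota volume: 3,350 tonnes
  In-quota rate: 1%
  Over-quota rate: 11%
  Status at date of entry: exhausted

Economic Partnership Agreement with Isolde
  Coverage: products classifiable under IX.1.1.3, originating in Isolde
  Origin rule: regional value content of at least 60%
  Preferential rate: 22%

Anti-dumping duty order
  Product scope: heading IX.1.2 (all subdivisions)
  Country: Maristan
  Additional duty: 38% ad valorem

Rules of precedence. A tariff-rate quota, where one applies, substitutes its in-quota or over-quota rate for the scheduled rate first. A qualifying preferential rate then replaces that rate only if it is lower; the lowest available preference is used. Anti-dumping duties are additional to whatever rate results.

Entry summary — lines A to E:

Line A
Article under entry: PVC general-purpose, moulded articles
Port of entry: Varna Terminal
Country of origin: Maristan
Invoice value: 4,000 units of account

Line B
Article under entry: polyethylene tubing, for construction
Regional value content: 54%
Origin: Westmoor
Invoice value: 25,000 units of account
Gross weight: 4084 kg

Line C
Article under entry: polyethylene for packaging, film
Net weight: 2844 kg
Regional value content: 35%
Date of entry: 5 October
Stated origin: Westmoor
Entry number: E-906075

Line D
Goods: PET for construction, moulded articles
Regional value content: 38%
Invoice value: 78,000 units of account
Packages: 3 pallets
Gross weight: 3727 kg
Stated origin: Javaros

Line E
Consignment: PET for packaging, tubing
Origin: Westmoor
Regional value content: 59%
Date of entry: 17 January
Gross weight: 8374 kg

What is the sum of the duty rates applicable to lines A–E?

117%

Line A: PVC → IX.3; moulded articles → IX.3.3; general-purpose → IX.3.3.1. Scheduled 3%. quota on IX.3.3.1 exhausted → over-quota 11%. → 11%.
Line B: polyethylene → IX.2; tubing → IX.2.1; for construction → IX.2.1.1. Scheduled 24%. Westmoor agreement on IX.2.3: IX.2.1.1 not covered. → 24%.
Line C: polyethylene → IX.2; film → IX.2.3; for packaging → IX.2.3.2. Scheduled 13%. Westmoor agreement on IX.2.3: RVC < 50%. → 13%.
Line D: PET → IX.1; moulded articles → IX.1.1; for construction → IX.1.1.2. Scheduled 32%. Javaros agreement on IX.2.1.2: IX.1.1.2 not covered. → 32%.
Line E: PET → IX.1; tubing → IX.1.2; for packaging → IX.1.2.1. Scheduled 37%. Westmoor agreement on IX.2.3: IX.1.2.1 not covered. → 37%.
Sum: 11% + 24% + 13% + 32% + 37% = 117%.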